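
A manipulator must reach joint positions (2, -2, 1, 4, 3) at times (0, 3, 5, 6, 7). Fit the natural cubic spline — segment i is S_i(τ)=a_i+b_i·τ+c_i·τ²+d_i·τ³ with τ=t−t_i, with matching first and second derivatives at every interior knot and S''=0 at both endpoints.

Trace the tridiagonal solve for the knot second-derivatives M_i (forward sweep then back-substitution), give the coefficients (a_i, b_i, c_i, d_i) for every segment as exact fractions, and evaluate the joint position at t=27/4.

Δ: Δ0=-4/3, Δ1=3/2, Δ2=3, Δ3=-1
row 1: diag=10, rhs=17; c'=1/5, d'=17/10
row 2: denom=6−2·1/5=28/5; d'=(9−2·17/10)/(28/5)=1
row 3: denom=4−1·5/28=107/28; d'=(-24−1·1)/(107/28)=-700/107
back: M3=-700/107
back: M2=1−5/28·-700/107=232/107
back: M1=17/10−1/5·232/107=271/214
M: M0=0, M1=271/214, M2=232/107, M3=-700/107, M4=0
seg 0: a=2, c=M0/2=0, d=(M1−M0)/(6·3)=271/3852, b=Δ0−h0·(2M0+M1)/6=-2525/1284
seg 1: a=-2, c=M1/2=271/428, d=(M2−M1)/(6·2)=193/2568, b=Δ1−h1·(2M1+M2)/6=-43/642
seg 2: a=1, c=M2/2=116/107, d=(M3−M2)/(6·1)=-466/321, b=Δ2−h2·(2M2+M3)/6=1081/321
seg 3: a=4, c=M3/2=-350/107, d=(M4−M3)/(6·1)=350/321, b=Δ3−h3·(2M3+M4)/6=379/321
t_q=27/4 → seg 3, τ=3/4; S=4+379/321·τ+-350/107·τ²+350/321·τ³=12003/3424

  seg 0: a=2 b=-2525/1284 c=0 d=271/3852
  seg 1: a=-2 b=-43/642 c=271/428 d=193/2568
  seg 2: a=1 b=1081/321 c=116/107 d=-466/321
  seg 3: a=4 b=379/321 c=-350/107 d=350/321
S(27/4) = 12003/3424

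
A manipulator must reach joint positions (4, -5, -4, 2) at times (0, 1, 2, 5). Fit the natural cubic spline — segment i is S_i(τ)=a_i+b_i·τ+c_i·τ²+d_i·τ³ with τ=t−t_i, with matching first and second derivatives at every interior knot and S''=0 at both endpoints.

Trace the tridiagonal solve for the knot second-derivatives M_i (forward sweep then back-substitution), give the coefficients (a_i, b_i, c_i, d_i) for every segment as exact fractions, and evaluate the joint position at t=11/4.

  seg 0: a=4 b=-358/31 c=0 d=79/31
  seg 1: a=-5 b=-121/31 c=237/31 d=-85/31
  seg 2: a=-4 b=98/31 c=-18/31 d=2/31
S(11/4) = -1913/992

Δ: Δ0=-9, Δ1=1, Δ2=2
row 1: diag=4, rhs=60; c'=1/4, d'=15
row 2: denom=8−1·1/4=31/4; d'=(6−1·15)/(31/4)=-36/31
back: M2=-36/31
back: M1=15−1/4·-36/31=474/31
M: M0=0, M1=474/31, M2=-36/31, M3=0
seg 0: a=4, c=M0/2=0, d=(M1−M0)/(6·1)=79/31, b=Δ0−h0·(2M0+M1)/6=-358/31
seg 1: a=-5, c=M1/2=237/31, d=(M2−M1)/(6·1)=-85/31, b=Δ1−h1·(2M1+M2)/6=-121/31
seg 2: a=-4, c=M2/2=-18/31, d=(M3−M2)/(6·3)=2/31, b=Δ2−h2·(2M2+M3)/6=98/31
t_q=11/4 → seg 2, τ=3/4; S=-4+98/31·τ+-18/31·τ²+2/31·τ³=-1913/992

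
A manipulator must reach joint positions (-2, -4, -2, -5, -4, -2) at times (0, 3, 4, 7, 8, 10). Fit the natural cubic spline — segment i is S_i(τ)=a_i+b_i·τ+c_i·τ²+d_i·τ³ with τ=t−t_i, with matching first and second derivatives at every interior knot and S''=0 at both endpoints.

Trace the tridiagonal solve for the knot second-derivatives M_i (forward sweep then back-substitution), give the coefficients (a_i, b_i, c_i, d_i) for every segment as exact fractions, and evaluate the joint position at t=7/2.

  seg 0: a=-2 b=-4793/2529 c=0 d=3107/22761
  seg 1: a=-4 b=4528/2529 c=3107/2529 d=-859/843
  seg 2: a=-2 b=3011/2529 c=-4624/2529 d=8332/22761
  seg 3: a=-5 b=263/2529 c=412/281 d=-1442/2529
  seg 4: a=-4 b=3353/2529 c=-206/843 d=103/2529
S(7/2) = -59179/20232

Δ: Δ0=-2/3, Δ1=2, Δ2=-1, Δ3=1, Δ4=1
row 1: diag=8, rhs=16; c'=1/8, d'=2
row 2: denom=8−1·1/8=63/8; d'=(-18−1·2)/(63/8)=-160/63
row 3: denom=8−3·8/21=48/7; d'=(12−3·-160/63)/(48/7)=103/36
row 4: denom=6−1·7/48=281/48; d'=(0−1·103/36)/(281/48)=-412/843
back: M4=-412/843
back: M3=103/36−7/48·-412/843=824/281
back: M2=-160/63−8/21·824/281=-9248/2529
back: M1=2−1/8·-9248/2529=6214/2529
M: M0=0, M1=6214/2529, M2=-9248/2529, M3=824/281, M4=-412/843, M5=0
seg 0: a=-2, c=M0/2=0, d=(M1−M0)/(6·3)=3107/22761, b=Δ0−h0·(2M0+M1)/6=-4793/2529
seg 1: a=-4, c=M1/2=3107/2529, d=(M2−M1)/(6·1)=-859/843, b=Δ1−h1·(2M1+M2)/6=4528/2529
seg 2: a=-2, c=M2/2=-4624/2529, d=(M3−M2)/(6·3)=8332/22761, b=Δ2−h2·(2M2+M3)/6=3011/2529
seg 3: a=-5, c=M3/2=412/281, d=(M4−M3)/(6·1)=-1442/2529, b=Δ3−h3·(2M3+M4)/6=263/2529
seg 4: a=-4, c=M4/2=-206/843, d=(M5−M4)/(6·2)=103/2529, b=Δ4−h4·(2M4+M5)/6=3353/2529
t_q=7/2 → seg 1, τ=1/2; S=-4+4528/2529·τ+3107/2529·τ²+-859/843·τ³=-59179/20232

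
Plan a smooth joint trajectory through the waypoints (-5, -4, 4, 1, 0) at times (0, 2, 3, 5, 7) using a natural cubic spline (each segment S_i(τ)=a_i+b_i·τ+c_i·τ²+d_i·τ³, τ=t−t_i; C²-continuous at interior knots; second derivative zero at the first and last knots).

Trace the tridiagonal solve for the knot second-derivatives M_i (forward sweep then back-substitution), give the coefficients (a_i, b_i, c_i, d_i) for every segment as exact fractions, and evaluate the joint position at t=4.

  seg 0: a=-5 b=-43/16 c=0 d=51/64
  seg 1: a=-4 b=55/8 c=153/32 d=-117/32
  seg 2: a=4 b=175/32 c=-99/16 d=173/128
  seg 3: a=1 b=-49/16 c=123/64 d=-41/128
S(4) = 593/128

Δ: Δ0=1/2, Δ1=8, Δ2=-3/2, Δ3=-1/2
row 1: diag=6, rhs=45; c'=1/6, d'=15/2
row 2: denom=6−1·1/6=35/6; d'=(-57−1·15/2)/(35/6)=-387/35
row 3: denom=8−2·12/35=256/35; d'=(6−2·-387/35)/(256/35)=123/32
back: M3=123/32
back: M2=-387/35−12/35·123/32=-99/8
back: M1=15/2−1/6·-99/8=153/16
M: M0=0, M1=153/16, M2=-99/8, M3=123/32, M4=0
seg 0: a=-5, c=M0/2=0, d=(M1−M0)/(6·2)=51/64, b=Δ0−h0·(2M0+M1)/6=-43/16
seg 1: a=-4, c=M1/2=153/32, d=(M2−M1)/(6·1)=-117/32, b=Δ1−h1·(2M1+M2)/6=55/8
seg 2: a=4, c=M2/2=-99/16, d=(M3−M2)/(6·2)=173/128, b=Δ2−h2·(2M2+M3)/6=175/32
seg 3: a=1, c=M3/2=123/64, d=(M4−M3)/(6·2)=-41/128, b=Δ3−h3·(2M3+M4)/6=-49/16
t_q=4 → seg 2, τ=1; S=4+175/32·τ+-99/16·τ²+173/128·τ³=593/128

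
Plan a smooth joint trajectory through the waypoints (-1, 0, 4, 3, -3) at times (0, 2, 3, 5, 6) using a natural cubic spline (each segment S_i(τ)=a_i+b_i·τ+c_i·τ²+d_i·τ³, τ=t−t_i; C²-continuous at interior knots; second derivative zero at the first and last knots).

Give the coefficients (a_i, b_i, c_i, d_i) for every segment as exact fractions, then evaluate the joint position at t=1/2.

  seg 0: a=-1 b=-163/186 c=0 d=32/93
  seg 1: a=0 b=605/186 c=64/31 d=-245/186
  seg 2: a=4 b=319/93 c=-117/62 d=-29/744
  seg 3: a=3 b=-853/186 c=-263/124 d=263/372
S(1/2) = -173/124

Δ: Δ0=1/2, Δ1=4, Δ2=-1/2, Δ3=-6
row 1: diag=6, rhs=21; c'=1/6, d'=7/2
row 2: denom=6−1·1/6=35/6; d'=(-27−1·7/2)/(35/6)=-183/35
row 3: denom=6−2·12/35=186/35; d'=(-33−2·-183/35)/(186/35)=-263/62
back: M3=-263/62
back: M2=-183/35−12/35·-263/62=-117/31
back: M1=7/2−1/6·-117/31=128/31
M: M0=0, M1=128/31, M2=-117/31, M3=-263/62, M4=0
seg 0: a=-1, c=M0/2=0, d=(M1−M0)/(6·2)=32/93, b=Δ0−h0·(2M0+M1)/6=-163/186
seg 1: a=0, c=M1/2=64/31, d=(M2−M1)/(6·1)=-245/186, b=Δ1−h1·(2M1+M2)/6=605/186
seg 2: a=4, c=M2/2=-117/62, d=(M3−M2)/(6·2)=-29/744, b=Δ2−h2·(2M2+M3)/6=319/93
seg 3: a=3, c=M3/2=-263/124, d=(M4−M3)/(6·1)=263/372, b=Δ3−h3·(2M3+M4)/6=-853/186
t_q=1/2 → seg 0, τ=1/2; S=-1+-163/186·τ+0·τ²+32/93·τ³=-173/124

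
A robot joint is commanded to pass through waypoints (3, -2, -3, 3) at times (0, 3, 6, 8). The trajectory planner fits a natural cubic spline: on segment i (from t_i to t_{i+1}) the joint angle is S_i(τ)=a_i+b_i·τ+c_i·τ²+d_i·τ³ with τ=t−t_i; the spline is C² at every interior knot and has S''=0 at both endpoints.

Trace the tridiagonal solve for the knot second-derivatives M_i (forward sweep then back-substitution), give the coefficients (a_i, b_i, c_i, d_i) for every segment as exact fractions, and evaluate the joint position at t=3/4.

Δ: Δ0=-5/3, Δ1=-1/3, Δ2=3
row 1: diag=12, rhs=8; c'=1/4, d'=2/3
row 2: denom=10−3·1/4=37/4; d'=(20−3·2/3)/(37/4)=72/37
back: M2=72/37
back: M1=2/3−1/4·72/37=20/111
M: M0=0, M1=20/111, M2=72/37, M3=0
seg 0: a=3, c=M0/2=0, d=(M1−M0)/(6·3)=10/999, b=Δ0−h0·(2M0+M1)/6=-65/37
seg 1: a=-2, c=M1/2=10/111, d=(M2−M1)/(6·3)=98/999, b=Δ1−h1·(2M1+M2)/6=-55/37
seg 2: a=-3, c=M2/2=36/37, d=(M3−M2)/(6·2)=-6/37, b=Δ2−h2·(2M2+M3)/6=63/37
t_q=3/4 → seg 0, τ=3/4; S=3+-65/37·τ+0·τ²+10/999·τ³=1997/1184

  seg 0: a=3 b=-65/37 c=0 d=10/999
  seg 1: a=-2 b=-55/37 c=10/111 d=98/999
  seg 2: a=-3 b=63/37 c=36/37 d=-6/37
S(3/4) = 1997/1184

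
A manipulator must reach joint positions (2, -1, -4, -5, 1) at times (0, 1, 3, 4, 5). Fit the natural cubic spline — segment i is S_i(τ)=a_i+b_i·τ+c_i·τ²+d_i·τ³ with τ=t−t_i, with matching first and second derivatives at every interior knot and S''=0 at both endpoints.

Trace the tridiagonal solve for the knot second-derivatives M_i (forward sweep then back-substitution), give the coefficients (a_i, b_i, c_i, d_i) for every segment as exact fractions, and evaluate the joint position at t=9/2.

  seg 0: a=2 b=-821/244 c=0 d=89/244
  seg 1: a=-1 b=-277/122 c=267/244 d=-173/488
  seg 2: a=-4 b=-131/61 c=-63/61 d=133/61
  seg 3: a=-5 b=142/61 c=336/61 d=-112/61
S(9/2) = -164/61

Δ: Δ0=-3, Δ1=-3/2, Δ2=-1, Δ3=6
row 1: diag=6, rhs=9; c'=1/3, d'=3/2
row 2: denom=6−2·1/3=16/3; d'=(3−2·3/2)/(16/3)=0
row 3: denom=4−1·3/16=61/16; d'=(42−1·0)/(61/16)=672/61
back: M3=672/61
back: M2=0−3/16·672/61=-126/61
back: M1=3/2−1/3·-126/61=267/122
M: M0=0, M1=267/122, M2=-126/61, M3=672/61, M4=0
seg 0: a=2, c=M0/2=0, d=(M1−M0)/(6·1)=89/244, b=Δ0−h0·(2M0+M1)/6=-821/244
seg 1: a=-1, c=M1/2=267/244, d=(M2−M1)/(6·2)=-173/488, b=Δ1−h1·(2M1+M2)/6=-277/122
seg 2: a=-4, c=M2/2=-63/61, d=(M3−M2)/(6·1)=133/61, b=Δ2−h2·(2M2+M3)/6=-131/61
seg 3: a=-5, c=M3/2=336/61, d=(M4−M3)/(6·1)=-112/61, b=Δ3−h3·(2M3+M4)/6=142/61
t_q=9/2 → seg 3, τ=1/2; S=-5+142/61·τ+336/61·τ²+-112/61·τ³=-164/61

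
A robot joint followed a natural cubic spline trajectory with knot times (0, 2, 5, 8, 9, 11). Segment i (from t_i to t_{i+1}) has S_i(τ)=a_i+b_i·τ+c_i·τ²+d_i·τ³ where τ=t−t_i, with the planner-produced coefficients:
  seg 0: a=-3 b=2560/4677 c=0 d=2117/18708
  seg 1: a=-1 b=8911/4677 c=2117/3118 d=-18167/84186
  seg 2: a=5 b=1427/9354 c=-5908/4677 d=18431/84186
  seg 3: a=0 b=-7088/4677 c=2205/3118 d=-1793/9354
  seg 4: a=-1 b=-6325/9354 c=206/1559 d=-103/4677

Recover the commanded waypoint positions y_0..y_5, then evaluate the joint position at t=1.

y_0 = S_0(0) = a_0 = -3
y_1 = S_1(0) = a_1 = -1
y_2 = S_2(0) = a_2 = 5
y_3 = S_3(0) = a_3 = 0
y_4 = S_4(0) = a_4 = -1
y_5 = S_4(2) = -2
t_q=1 is in segment 0 (τ=1); S_0(τ)=-14589/6236

y_0=-3 y_1=-1 y_2=5 y_3=0 y_4=-1 y_5=-2
S(1) = -14589/6236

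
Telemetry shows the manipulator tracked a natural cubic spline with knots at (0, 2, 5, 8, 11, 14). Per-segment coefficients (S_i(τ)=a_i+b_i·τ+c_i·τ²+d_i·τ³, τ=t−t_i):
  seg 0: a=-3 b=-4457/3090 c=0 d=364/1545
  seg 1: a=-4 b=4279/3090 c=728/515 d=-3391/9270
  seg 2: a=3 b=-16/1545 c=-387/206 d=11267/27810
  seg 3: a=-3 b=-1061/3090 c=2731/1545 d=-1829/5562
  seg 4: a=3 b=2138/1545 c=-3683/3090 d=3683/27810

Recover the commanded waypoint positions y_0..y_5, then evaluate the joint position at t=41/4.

y_0 = S_0(0) = a_0 = -3
y_1 = S_1(0) = a_1 = -4
y_2 = S_2(0) = a_2 = 3
y_3 = S_3(0) = a_3 = -3
y_4 = S_4(0) = a_4 = 3
y_5 = S_4(3) = 0
t_q=41/4 is in segment 3 (τ=9/4); S_3(τ)=94293/65920

y_0=-3 y_1=-4 y_2=3 y_3=-3 y_4=3 y_5=0
S(41/4) = 94293/65920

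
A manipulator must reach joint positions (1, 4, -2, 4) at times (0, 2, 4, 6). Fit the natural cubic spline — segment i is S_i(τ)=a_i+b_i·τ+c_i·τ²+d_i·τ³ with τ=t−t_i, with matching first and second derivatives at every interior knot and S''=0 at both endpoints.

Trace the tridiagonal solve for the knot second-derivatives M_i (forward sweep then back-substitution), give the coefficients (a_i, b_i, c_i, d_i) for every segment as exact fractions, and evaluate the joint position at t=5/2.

Δ: Δ0=3/2, Δ1=-3, Δ2=3
row 1: diag=8, rhs=-27; c'=1/4, d'=-27/8
row 2: denom=8−2·1/4=15/2; d'=(36−2·-27/8)/(15/2)=57/10
back: M2=57/10
back: M1=-27/8−1/4·57/10=-24/5
M: M0=0, M1=-24/5, M2=57/10, M3=0
seg 0: a=1, c=M0/2=0, d=(M1−M0)/(6·2)=-2/5, b=Δ0−h0·(2M0+M1)/6=31/10
seg 1: a=4, c=M1/2=-12/5, d=(M2−M1)/(6·2)=7/8, b=Δ1−h1·(2M1+M2)/6=-17/10
seg 2: a=-2, c=M2/2=57/20, d=(M3−M2)/(6·2)=-19/40, b=Δ2−h2·(2M2+M3)/6=-4/5
t_q=5/2 → seg 1, τ=1/2; S=4+-17/10·τ+-12/5·τ²+7/8·τ³=851/320

  seg 0: a=1 b=31/10 c=0 d=-2/5
  seg 1: a=4 b=-17/10 c=-12/5 d=7/8
  seg 2: a=-2 b=-4/5 c=57/20 d=-19/40
S(5/2) = 851/320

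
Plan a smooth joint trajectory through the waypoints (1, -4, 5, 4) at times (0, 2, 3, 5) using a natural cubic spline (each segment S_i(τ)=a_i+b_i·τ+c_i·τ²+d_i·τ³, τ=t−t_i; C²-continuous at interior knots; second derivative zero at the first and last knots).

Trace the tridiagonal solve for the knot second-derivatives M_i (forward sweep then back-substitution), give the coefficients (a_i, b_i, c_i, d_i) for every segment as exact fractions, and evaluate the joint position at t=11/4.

  seg 0: a=1 b=-489/70 c=0 d=157/140
  seg 1: a=-4 b=453/70 c=471/70 d=-21/5
  seg 2: a=5 b=513/70 c=-411/70 d=137/140
S(11/4) = 6421/2240

Δ: Δ0=-5/2, Δ1=9, Δ2=-1/2
row 1: diag=6, rhs=69; c'=1/6, d'=23/2
row 2: denom=6−1·1/6=35/6; d'=(-57−1·23/2)/(35/6)=-411/35
back: M2=-411/35
back: M1=23/2−1/6·-411/35=471/35
M: M0=0, M1=471/35, M2=-411/35, M3=0
seg 0: a=1, c=M0/2=0, d=(M1−M0)/(6·2)=157/140, b=Δ0−h0·(2M0+M1)/6=-489/70
seg 1: a=-4, c=M1/2=471/70, d=(M2−M1)/(6·1)=-21/5, b=Δ1−h1·(2M1+M2)/6=453/70
seg 2: a=5, c=M2/2=-411/70, d=(M3−M2)/(6·2)=137/140, b=Δ2−h2·(2M2+M3)/6=513/70
t_q=11/4 → seg 1, τ=3/4; S=-4+453/70·τ+471/70·τ²+-21/5·τ³=6421/2240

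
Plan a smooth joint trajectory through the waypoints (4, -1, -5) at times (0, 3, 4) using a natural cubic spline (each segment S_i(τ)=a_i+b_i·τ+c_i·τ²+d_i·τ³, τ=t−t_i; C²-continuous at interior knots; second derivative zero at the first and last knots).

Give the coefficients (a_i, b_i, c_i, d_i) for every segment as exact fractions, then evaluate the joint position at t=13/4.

Δ: Δ0=-5/3, Δ1=-4
row 1: diag=8, rhs=-14; c'=1/8, d'=-7/4
back: M1=-7/4
M: M0=0, M1=-7/4, M2=0
seg 0: a=4, c=M0/2=0, d=(M1−M0)/(6·3)=-7/72, b=Δ0−h0·(2M0+M1)/6=-19/24
seg 1: a=-1, c=M1/2=-7/8, d=(M2−M1)/(6·1)=7/24, b=Δ1−h1·(2M1+M2)/6=-41/12
t_q=13/4 → seg 1, τ=1/4; S=-1+-41/12·τ+-7/8·τ²+7/24·τ³=-975/512

  seg 0: a=4 b=-19/24 c=0 d=-7/72
  seg 1: a=-1 b=-41/12 c=-7/8 d=7/24
S(13/4) = -975/512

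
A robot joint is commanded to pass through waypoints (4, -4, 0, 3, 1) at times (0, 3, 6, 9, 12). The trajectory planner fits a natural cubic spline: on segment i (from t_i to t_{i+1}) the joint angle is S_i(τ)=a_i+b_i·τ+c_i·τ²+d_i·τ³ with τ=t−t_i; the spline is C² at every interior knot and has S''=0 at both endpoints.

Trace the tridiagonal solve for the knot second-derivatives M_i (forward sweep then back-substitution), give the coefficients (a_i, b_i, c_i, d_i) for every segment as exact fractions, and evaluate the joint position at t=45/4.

Δ: Δ0=-8/3, Δ1=4/3, Δ2=1, Δ3=-2/3
row 1: diag=12, rhs=24; c'=1/4, d'=2
row 2: denom=12−3·1/4=45/4; d'=(-2−3·2)/(45/4)=-32/45
row 3: denom=12−3·4/15=56/5; d'=(-10−3·-32/45)/(56/5)=-59/84
back: M3=-59/84
back: M2=-32/45−4/15·-59/84=-11/21
back: M1=2−1/4·-11/21=179/84
M: M0=0, M1=179/84, M2=-11/21, M3=-59/84, M4=0
seg 0: a=4, c=M0/2=0, d=(M1−M0)/(6·3)=179/1512, b=Δ0−h0·(2M0+M1)/6=-209/56
seg 1: a=-4, c=M1/2=179/168, d=(M2−M1)/(6·3)=-223/1512, b=Δ1−h1·(2M1+M2)/6=-15/28
seg 2: a=0, c=M2/2=-11/42, d=(M3−M2)/(6·3)=-5/504, b=Δ2−h2·(2M2+M3)/6=15/8
seg 3: a=3, c=M3/2=-59/168, d=(M4−M3)/(6·3)=59/1512, b=Δ3−h3·(2M3+M4)/6=1/28
t_q=45/4 → seg 3, τ=9/4; S=3+1/28·τ+-59/168·τ²+59/1512·τ³=6261/3584

  seg 0: a=4 b=-209/56 c=0 d=179/1512
  seg 1: a=-4 b=-15/28 c=179/168 d=-223/1512
  seg 2: a=0 b=15/8 c=-11/42 d=-5/504
  seg 3: a=3 b=1/28 c=-59/168 d=59/1512
S(45/4) = 6261/3584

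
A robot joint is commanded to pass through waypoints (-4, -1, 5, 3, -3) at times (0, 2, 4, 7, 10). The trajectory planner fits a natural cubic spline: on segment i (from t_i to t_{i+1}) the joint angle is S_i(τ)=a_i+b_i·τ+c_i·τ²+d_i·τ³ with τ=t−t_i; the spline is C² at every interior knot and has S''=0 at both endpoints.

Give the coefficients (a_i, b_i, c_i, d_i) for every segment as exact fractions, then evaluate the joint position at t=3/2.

  seg 0: a=-4 b=767/840 c=0 d=493/3360
  seg 1: a=-1 b=1123/420 c=493/560 d=-241/672
  seg 2: a=5 b=227/120 c=-89/70 d=211/1512
  seg 3: a=3 b=-827/420 c=-13/840 d=13/7560
S(3/2) = -2733/1280

Δ: Δ0=3/2, Δ1=3, Δ2=-2/3, Δ3=-2
row 1: diag=8, rhs=9; c'=1/4, d'=9/8
row 2: denom=10−2·1/4=19/2; d'=(-22−2·9/8)/(19/2)=-97/38
row 3: denom=12−3·6/19=210/19; d'=(-8−3·-97/38)/(210/19)=-13/420
back: M3=-13/420
back: M2=-97/38−6/19·-13/420=-89/35
back: M1=9/8−1/4·-89/35=493/280
M: M0=0, M1=493/280, M2=-89/35, M3=-13/420, M4=0
seg 0: a=-4, c=M0/2=0, d=(M1−M0)/(6·2)=493/3360, b=Δ0−h0·(2M0+M1)/6=767/840
seg 1: a=-1, c=M1/2=493/560, d=(M2−M1)/(6·2)=-241/672, b=Δ1−h1·(2M1+M2)/6=1123/420
seg 2: a=5, c=M2/2=-89/70, d=(M3−M2)/(6·3)=211/1512, b=Δ2−h2·(2M2+M3)/6=227/120
seg 3: a=3, c=M3/2=-13/840, d=(M4−M3)/(6·3)=13/7560, b=Δ3−h3·(2M3+M4)/6=-827/420
t_q=3/2 → seg 0, τ=3/2; S=-4+767/840·τ+0·τ²+493/3360·τ³=-2733/1280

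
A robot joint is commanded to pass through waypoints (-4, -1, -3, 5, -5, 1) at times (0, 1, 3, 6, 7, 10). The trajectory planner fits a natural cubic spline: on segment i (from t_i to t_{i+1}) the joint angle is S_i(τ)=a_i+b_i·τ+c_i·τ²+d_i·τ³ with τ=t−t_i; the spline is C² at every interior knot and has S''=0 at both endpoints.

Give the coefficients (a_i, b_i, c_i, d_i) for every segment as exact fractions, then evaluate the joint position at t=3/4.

  seg 0: a=-4 b=6331/1548 c=0 d=-1687/1548
  seg 1: a=-1 b=635/774 c=-1687/516 d=913/774
  seg 2: a=-3 b=1469/774 c=655/172 d=-16495/13932
  seg 3: a=5 b=-11177/1548 c=-2650/387 d=2099/516
  seg 4: a=-5 b=-6743/774 c=8291/1548 d=-8291/13932
S(3/4) = -45983/33024

Δ: Δ0=3, Δ1=-1, Δ2=8/3, Δ3=-10, Δ4=2
row 1: diag=6, rhs=-24; c'=1/3, d'=-4
row 2: denom=10−2·1/3=28/3; d'=(22−2·-4)/(28/3)=45/14
row 3: denom=8−3·9/28=197/28; d'=(-76−3·45/14)/(197/28)=-2398/197
row 4: denom=8−1·28/197=1548/197; d'=(72−1·-2398/197)/(1548/197)=8291/774
back: M4=8291/774
back: M3=-2398/197−28/197·8291/774=-5300/387
back: M2=45/14−9/28·-5300/387=655/86
back: M1=-4−1/3·655/86=-1687/258
M: M0=0, M1=-1687/258, M2=655/86, M3=-5300/387, M4=8291/774, M5=0
seg 0: a=-4, c=M0/2=0, d=(M1−M0)/(6·1)=-1687/1548, b=Δ0−h0·(2M0+M1)/6=6331/1548
seg 1: a=-1, c=M1/2=-1687/516, d=(M2−M1)/(6·2)=913/774, b=Δ1−h1·(2M1+M2)/6=635/774
seg 2: a=-3, c=M2/2=655/172, d=(M3−M2)/(6·3)=-16495/13932, b=Δ2−h2·(2M2+M3)/6=1469/774
seg 3: a=5, c=M3/2=-2650/387, d=(M4−M3)/(6·1)=2099/516, b=Δ3−h3·(2M3+M4)/6=-11177/1548
seg 4: a=-5, c=M4/2=8291/1548, d=(M5−M4)/(6·3)=-8291/13932, b=Δ4−h4·(2M4+M5)/6=-6743/774
t_q=3/4 → seg 0, τ=3/4; S=-4+6331/1548·τ+0·τ²+-1687/1548·τ³=-45983/33024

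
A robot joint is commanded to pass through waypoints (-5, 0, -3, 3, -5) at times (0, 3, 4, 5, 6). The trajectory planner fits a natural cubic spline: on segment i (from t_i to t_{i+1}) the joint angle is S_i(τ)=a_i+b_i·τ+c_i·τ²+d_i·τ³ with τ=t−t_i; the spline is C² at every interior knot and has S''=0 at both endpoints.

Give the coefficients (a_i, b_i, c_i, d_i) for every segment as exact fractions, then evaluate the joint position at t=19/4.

Δ: Δ0=5/3, Δ1=-3, Δ2=6, Δ3=-8
row 1: diag=8, rhs=-28; c'=1/8, d'=-7/2
row 2: denom=4−1·1/8=31/8; d'=(54−1·-7/2)/(31/8)=460/31
row 3: denom=4−1·8/31=116/31; d'=(-84−1·460/31)/(116/31)=-766/29
back: M3=-766/29
back: M2=460/31−8/31·-766/29=628/29
back: M1=-7/2−1/8·628/29=-180/29
M: M0=0, M1=-180/29, M2=628/29, M3=-766/29, M4=0
seg 0: a=-5, c=M0/2=0, d=(M1−M0)/(6·3)=-10/29, b=Δ0−h0·(2M0+M1)/6=415/87
seg 1: a=0, c=M1/2=-90/29, d=(M2−M1)/(6·1)=404/87, b=Δ1−h1·(2M1+M2)/6=-395/87
seg 2: a=-3, c=M2/2=314/29, d=(M3−M2)/(6·1)=-697/87, b=Δ2−h2·(2M2+M3)/6=277/87
seg 3: a=3, c=M3/2=-383/29, d=(M4−M3)/(6·1)=383/87, b=Δ3−h3·(2M3+M4)/6=70/87
t_q=19/4 → seg 2, τ=3/4; S=-3+277/87·τ+314/29·τ²+-697/87·τ³=3895/1856

  seg 0: a=-5 b=415/87 c=0 d=-10/29
  seg 1: a=0 b=-395/87 c=-90/29 d=404/87
  seg 2: a=-3 b=277/87 c=314/29 d=-697/87
  seg 3: a=3 b=70/87 c=-383/29 d=383/87
S(19/4) = 3895/1856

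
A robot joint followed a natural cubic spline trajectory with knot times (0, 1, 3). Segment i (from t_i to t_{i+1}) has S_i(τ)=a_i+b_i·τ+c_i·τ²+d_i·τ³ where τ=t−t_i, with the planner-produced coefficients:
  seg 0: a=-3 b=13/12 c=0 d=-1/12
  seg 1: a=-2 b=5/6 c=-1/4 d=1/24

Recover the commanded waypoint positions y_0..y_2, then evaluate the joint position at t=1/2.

y_0 = S_0(0) = a_0 = -3
y_1 = S_1(0) = a_1 = -2
y_2 = S_1(2) = -1
t_q=1/2 is in segment 0 (τ=1/2); S_0(τ)=-79/32

y_0=-3 y_1=-2 y_2=-1
S(1/2) = -79/32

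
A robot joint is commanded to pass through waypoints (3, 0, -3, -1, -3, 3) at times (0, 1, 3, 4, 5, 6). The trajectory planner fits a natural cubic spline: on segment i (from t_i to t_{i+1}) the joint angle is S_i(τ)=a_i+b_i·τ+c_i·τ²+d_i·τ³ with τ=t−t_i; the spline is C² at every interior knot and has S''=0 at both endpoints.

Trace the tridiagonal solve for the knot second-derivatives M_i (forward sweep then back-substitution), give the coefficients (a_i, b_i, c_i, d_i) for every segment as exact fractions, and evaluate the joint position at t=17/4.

Δ: Δ0=-3, Δ1=-3/2, Δ2=2, Δ3=-2, Δ4=6
row 1: diag=6, rhs=9; c'=1/3, d'=3/2
row 2: denom=6−2·1/3=16/3; d'=(21−2·3/2)/(16/3)=27/8
row 3: denom=4−1·3/16=61/16; d'=(-24−1·27/8)/(61/16)=-438/61
row 4: denom=4−1·16/61=228/61; d'=(48−1·-438/61)/(228/61)=561/38
back: M4=561/38
back: M3=-438/61−16/61·561/38=-210/19
back: M2=27/8−3/16·-210/19=207/38
back: M1=3/2−1/3·207/38=-6/19
M: M0=0, M1=-6/19, M2=207/38, M3=-210/19, M4=561/38, M5=0
seg 0: a=3, c=M0/2=0, d=(M1−M0)/(6·1)=-1/19, b=Δ0−h0·(2M0+M1)/6=-56/19
seg 1: a=0, c=M1/2=-3/19, d=(M2−M1)/(6·2)=73/152, b=Δ1−h1·(2M1+M2)/6=-59/19
seg 2: a=-3, c=M2/2=207/76, d=(M3−M2)/(6·1)=-11/4, b=Δ2−h2·(2M2+M3)/6=77/38
seg 3: a=-1, c=M3/2=-105/19, d=(M4−M3)/(6·1)=327/76, b=Δ3−h3·(2M3+M4)/6=-59/76
seg 4: a=-3, c=M4/2=561/76, d=(M5−M4)/(6·1)=-187/76, b=Δ4−h4·(2M4+M5)/6=41/38
t_q=17/4 → seg 3, τ=1/4; S=-1+-59/76·τ+-105/19·τ²+327/76·τ³=-7161/4864

  seg 0: a=3 b=-56/19 c=0 d=-1/19
  seg 1: a=0 b=-59/19 c=-3/19 d=73/152
  seg 2: a=-3 b=77/38 c=207/76 d=-11/4
  seg 3: a=-1 b=-59/76 c=-105/19 d=327/76
  seg 4: a=-3 b=41/38 c=561/76 d=-187/76
S(17/4) = -7161/4864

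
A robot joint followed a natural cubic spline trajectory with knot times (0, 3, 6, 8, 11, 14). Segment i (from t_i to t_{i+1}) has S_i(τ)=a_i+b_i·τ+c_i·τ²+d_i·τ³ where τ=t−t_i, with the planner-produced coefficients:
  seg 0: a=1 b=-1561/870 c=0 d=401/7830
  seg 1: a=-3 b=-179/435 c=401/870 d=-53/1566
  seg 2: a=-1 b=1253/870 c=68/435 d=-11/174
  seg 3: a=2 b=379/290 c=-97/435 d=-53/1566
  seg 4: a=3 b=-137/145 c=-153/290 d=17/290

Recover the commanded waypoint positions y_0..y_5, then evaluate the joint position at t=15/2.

y_0=1 y_1=-3 y_2=-1 y_3=2 y_4=3 y_5=-3
S(15/2) = 3013/2320

y_0 = S_0(0) = a_0 = 1
y_1 = S_1(0) = a_1 = -3
y_2 = S_2(0) = a_2 = -1
y_3 = S_3(0) = a_3 = 2
y_4 = S_4(0) = a_4 = 3
y_5 = S_4(3) = -3
t_q=15/2 is in segment 2 (τ=3/2); S_2(τ)=3013/2320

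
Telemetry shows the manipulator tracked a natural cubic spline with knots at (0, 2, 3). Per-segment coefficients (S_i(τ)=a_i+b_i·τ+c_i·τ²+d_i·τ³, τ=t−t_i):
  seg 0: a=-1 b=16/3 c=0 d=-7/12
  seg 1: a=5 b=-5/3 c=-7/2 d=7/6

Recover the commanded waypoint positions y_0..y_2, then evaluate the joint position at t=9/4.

y_0 = S_0(0) = a_0 = -1
y_1 = S_1(0) = a_1 = 5
y_2 = S_1(1) = 1
t_q=9/4 is in segment 1 (τ=1/4); S_1(τ)=561/128

y_0=-1 y_1=5 y_2=1
S(9/4) = 561/128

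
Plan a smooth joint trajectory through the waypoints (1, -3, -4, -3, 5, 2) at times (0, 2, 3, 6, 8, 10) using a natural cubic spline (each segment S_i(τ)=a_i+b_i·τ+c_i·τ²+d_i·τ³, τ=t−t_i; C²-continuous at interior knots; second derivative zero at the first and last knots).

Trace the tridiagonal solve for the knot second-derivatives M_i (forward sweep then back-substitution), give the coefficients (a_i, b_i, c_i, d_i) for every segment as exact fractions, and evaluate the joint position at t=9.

  seg 0: a=1 b=-11087/4710 c=0 d=1667/18840
  seg 1: a=-3 b=-3043/2355 c=1667/3140 d=-2249/9420
  seg 2: a=-4 b=-8917/9420 c=-291/1570 d=1153/5652
  seg 3: a=-3 b=8123/2355 c=5183/3140 d=-2591/3768
  seg 4: a=5 b=8479/4710 c=-1943/785 d=1943/4710
S(9) = 3719/785

Δ: Δ0=-2, Δ1=-1, Δ2=1/3, Δ3=4, Δ4=-3/2
row 1: diag=6, rhs=6; c'=1/6, d'=1
row 2: denom=8−1·1/6=47/6; d'=(8−1·1)/(47/6)=42/47
row 3: denom=10−3·18/47=416/47; d'=(22−3·42/47)/(416/47)=227/104
row 4: denom=8−2·47/208=785/104; d'=(-33−2·227/104)/(785/104)=-3886/785
back: M4=-3886/785
back: M3=227/104−47/208·-3886/785=5183/1570
back: M2=42/47−18/47·5183/1570=-291/785
back: M1=1−1/6·-291/785=1667/1570
M: M0=0, M1=1667/1570, M2=-291/785, M3=5183/1570, M4=-3886/785, M5=0
seg 0: a=1, c=M0/2=0, d=(M1−M0)/(6·2)=1667/18840, b=Δ0−h0·(2M0+M1)/6=-11087/4710
seg 1: a=-3, c=M1/2=1667/3140, d=(M2−M1)/(6·1)=-2249/9420, b=Δ1−h1·(2M1+M2)/6=-3043/2355
seg 2: a=-4, c=M2/2=-291/1570, d=(M3−M2)/(6·3)=1153/5652, b=Δ2−h2·(2M2+M3)/6=-8917/9420
seg 3: a=-3, c=M3/2=5183/3140, d=(M4−M3)/(6·2)=-2591/3768, b=Δ3−h3·(2M3+M4)/6=8123/2355
seg 4: a=5, c=M4/2=-1943/785, d=(M5−M4)/(6·2)=1943/4710, b=Δ4−h4·(2M4+M5)/6=8479/4710
t_q=9 → seg 4, τ=1; S=5+8479/4710·τ+-1943/785·τ²+1943/4710·τ³=3719/785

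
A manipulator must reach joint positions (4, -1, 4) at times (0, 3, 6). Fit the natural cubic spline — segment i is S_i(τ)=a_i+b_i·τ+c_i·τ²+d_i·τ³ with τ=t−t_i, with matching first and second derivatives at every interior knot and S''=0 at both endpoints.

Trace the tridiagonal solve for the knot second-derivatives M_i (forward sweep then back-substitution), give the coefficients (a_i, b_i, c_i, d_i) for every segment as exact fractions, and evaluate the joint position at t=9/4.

Δ: Δ0=-5/3, Δ1=5/3
row 1: diag=12, rhs=20; c'=1/4, d'=5/3
back: M1=5/3
M: M0=0, M1=5/3, M2=0
seg 0: a=4, c=M0/2=0, d=(M1−M0)/(6·3)=5/54, b=Δ0−h0·(2M0+M1)/6=-5/2
seg 1: a=-1, c=M1/2=5/6, d=(M2−M1)/(6·3)=-5/54, b=Δ1−h1·(2M1+M2)/6=0
t_q=9/4 → seg 0, τ=9/4; S=4+-5/2·τ+0·τ²+5/54·τ³=-73/128

  seg 0: a=4 b=-5/2 c=0 d=5/54
  seg 1: a=-1 b=0 c=5/6 d=-5/54
S(9/4) = -73/128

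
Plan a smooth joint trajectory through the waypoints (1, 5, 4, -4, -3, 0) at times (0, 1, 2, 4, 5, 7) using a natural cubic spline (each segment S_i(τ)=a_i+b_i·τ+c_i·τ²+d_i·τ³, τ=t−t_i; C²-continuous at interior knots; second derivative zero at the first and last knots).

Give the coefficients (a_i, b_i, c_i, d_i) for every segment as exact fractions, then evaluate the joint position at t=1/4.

Δ: Δ0=4, Δ1=-1, Δ2=-4, Δ3=1, Δ4=3/2
row 1: diag=4, rhs=-30; c'=1/4, d'=-15/2
row 2: denom=6−1·1/4=23/4; d'=(-18−1·-15/2)/(23/4)=-42/23
row 3: denom=6−2·8/23=122/23; d'=(30−2·-42/23)/(122/23)=387/61
row 4: denom=6−1·23/122=709/122; d'=(3−1·387/61)/(709/122)=-408/709
back: M4=-408/709
back: M3=387/61−23/122·-408/709=4575/709
back: M2=-42/23−8/23·4575/709=-2886/709
back: M1=-15/2−1/4·-2886/709=-4596/709
M: M0=0, M1=-4596/709, M2=-2886/709, M3=4575/709, M4=-408/709, M5=0
seg 0: a=1, c=M0/2=0, d=(M1−M0)/(6·1)=-766/709, b=Δ0−h0·(2M0+M1)/6=3602/709
seg 1: a=5, c=M1/2=-2298/709, d=(M2−M1)/(6·1)=285/709, b=Δ1−h1·(2M1+M2)/6=1304/709
seg 2: a=4, c=M2/2=-1443/709, d=(M3−M2)/(6·2)=2487/2836, b=Δ2−h2·(2M2+M3)/6=-2437/709
seg 3: a=-4, c=M3/2=4575/1418, d=(M4−M3)/(6·1)=-1661/1418, b=Δ3−h3·(2M3+M4)/6=-748/709
seg 4: a=-3, c=M4/2=-204/709, d=(M5−M4)/(6·2)=34/709, b=Δ4−h4·(2M4+M5)/6=2671/1418
t_q=1/4 → seg 0, τ=1/4; S=1+3602/709·τ+0·τ²+-766/709·τ³=51121/22688

  seg 0: a=1 b=3602/709 c=0 d=-766/709
  seg 1: a=5 b=1304/709 c=-2298/709 d=285/709
  seg 2: a=4 b=-2437/709 c=-1443/709 d=2487/2836
  seg 3: a=-4 b=-748/709 c=4575/1418 d=-1661/1418
  seg 4: a=-3 b=2671/1418 c=-204/709 d=34/709
S(1/4) = 51121/22688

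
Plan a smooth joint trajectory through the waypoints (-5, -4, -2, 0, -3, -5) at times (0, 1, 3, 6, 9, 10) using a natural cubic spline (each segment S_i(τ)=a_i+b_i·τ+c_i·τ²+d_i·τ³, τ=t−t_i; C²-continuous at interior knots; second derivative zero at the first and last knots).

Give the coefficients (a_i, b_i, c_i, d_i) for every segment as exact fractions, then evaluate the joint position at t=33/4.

Δ: Δ0=1, Δ1=1, Δ2=2/3, Δ3=-1, Δ4=-2
row 1: diag=6, rhs=0; c'=1/3, d'=0
row 2: denom=10−2·1/3=28/3; d'=(-2−2·0)/(28/3)=-3/14
row 3: denom=12−3·9/28=309/28; d'=(-10−3·-3/14)/(309/28)=-262/309
row 4: denom=8−3·28/103=740/103; d'=(-6−3·-262/309)/(740/103)=-89/185
back: M4=-89/185
back: M3=-262/309−28/103·-89/185=-398/555
back: M2=-3/14−9/28·-398/555=3/185
back: M1=0−1/3·3/185=-1/185
M: M0=0, M1=-1/185, M2=3/185, M3=-398/555, M4=-89/185, M5=0
seg 0: a=-5, c=M0/2=0, d=(M1−M0)/(6·1)=-1/1110, b=Δ0−h0·(2M0+M1)/6=1111/1110
seg 1: a=-4, c=M1/2=-1/370, d=(M2−M1)/(6·2)=1/555, b=Δ1−h1·(2M1+M2)/6=554/555
seg 2: a=-2, c=M2/2=3/370, d=(M3−M2)/(6·3)=-11/270, b=Δ2−h2·(2M2+M3)/6=112/111
seg 3: a=0, c=M3/2=-199/555, d=(M4−M3)/(6·3)=131/9990, b=Δ3−h3·(2M3+M4)/6=-47/1110
seg 4: a=-3, c=M4/2=-89/370, d=(M5−M4)/(6·1)=89/1110, b=Δ4−h4·(2M4+M5)/6=-1021/555
t_q=33/4 → seg 3, τ=9/4; S=0+-47/1110·τ+-199/555·τ²+131/9990·τ³=-41703/23680

  seg 0: a=-5 b=1111/1110 c=0 d=-1/1110
  seg 1: a=-4 b=554/555 c=-1/370 d=1/555
  seg 2: a=-2 b=112/111 c=3/370 d=-11/270
  seg 3: a=0 b=-47/1110 c=-199/555 d=131/9990
  seg 4: a=-3 b=-1021/555 c=-89/370 d=89/1110
S(33/4) = -41703/23680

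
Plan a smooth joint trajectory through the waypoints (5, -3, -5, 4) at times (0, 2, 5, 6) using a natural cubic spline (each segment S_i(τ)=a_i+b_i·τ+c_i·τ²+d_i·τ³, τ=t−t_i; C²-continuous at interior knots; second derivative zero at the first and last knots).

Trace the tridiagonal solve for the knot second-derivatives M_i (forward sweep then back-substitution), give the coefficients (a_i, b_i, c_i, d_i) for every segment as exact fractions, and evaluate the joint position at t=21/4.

Δ: Δ0=-4, Δ1=-2/3, Δ2=9
row 1: diag=10, rhs=20; c'=3/10, d'=2
row 2: denom=8−3·3/10=71/10; d'=(58−3·2)/(71/10)=520/71
back: M2=520/71
back: M1=2−3/10·520/71=-14/71
M: M0=0, M1=-14/71, M2=520/71, M3=0
seg 0: a=5, c=M0/2=0, d=(M1−M0)/(6·2)=-7/426, b=Δ0−h0·(2M0+M1)/6=-838/213
seg 1: a=-3, c=M1/2=-7/71, d=(M2−M1)/(6·3)=89/213, b=Δ1−h1·(2M1+M2)/6=-880/213
seg 2: a=-5, c=M2/2=260/71, d=(M3−M2)/(6·1)=-260/213, b=Δ2−h2·(2M2+M3)/6=1397/213
t_q=21/4 → seg 2, τ=1/4; S=-5+1397/213·τ+260/71·τ²+-260/213·τ³=-3579/1136

  seg 0: a=5 b=-838/213 c=0 d=-7/426
  seg 1: a=-3 b=-880/213 c=-7/71 d=89/213
  seg 2: a=-5 b=1397/213 c=260/71 d=-260/213
S(21/4) = -3579/1136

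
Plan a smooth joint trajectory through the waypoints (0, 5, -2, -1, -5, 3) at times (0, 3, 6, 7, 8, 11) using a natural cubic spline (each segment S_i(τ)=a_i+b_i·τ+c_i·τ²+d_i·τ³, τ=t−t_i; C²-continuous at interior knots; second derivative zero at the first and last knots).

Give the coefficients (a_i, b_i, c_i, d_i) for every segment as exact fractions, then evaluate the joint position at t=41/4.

  seg 0: a=0 b=2855/867 c=0 d=-470/2601
  seg 1: a=5 b=-1375/867 c=-470/289 d=398/867
  seg 2: a=-2 b=911/867 c=724/289 d=-2216/867
  seg 3: a=-1 b=-1393/867 c=-1492/289 d=2401/867
  seg 4: a=-5 b=-3142/867 c=909/289 d=-101/289
S(41/4) = -22409/18496

Δ: Δ0=5/3, Δ1=-7/3, Δ2=1, Δ3=-4, Δ4=8/3
row 1: diag=12, rhs=-24; c'=1/4, d'=-2
row 2: denom=8−3·1/4=29/4; d'=(20−3·-2)/(29/4)=104/29
row 3: denom=4−1·4/29=112/29; d'=(-30−1·104/29)/(112/29)=-487/56
row 4: denom=8−1·29/112=867/112; d'=(40−1·-487/56)/(867/112)=1818/289
back: M4=1818/289
back: M3=-487/56−29/112·1818/289=-2984/289
back: M2=104/29−4/29·-2984/289=1448/289
back: M1=-2−1/4·1448/289=-940/289
M: M0=0, M1=-940/289, M2=1448/289, M3=-2984/289, M4=1818/289, M5=0
seg 0: a=0, c=M0/2=0, d=(M1−M0)/(6·3)=-470/2601, b=Δ0−h0·(2M0+M1)/6=2855/867
seg 1: a=5, c=M1/2=-470/289, d=(M2−M1)/(6·3)=398/867, b=Δ1−h1·(2M1+M2)/6=-1375/867
seg 2: a=-2, c=M2/2=724/289, d=(M3−M2)/(6·1)=-2216/867, b=Δ2−h2·(2M2+M3)/6=911/867
seg 3: a=-1, c=M3/2=-1492/289, d=(M4−M3)/(6·1)=2401/867, b=Δ3−h3·(2M3+M4)/6=-1393/867
seg 4: a=-5, c=M4/2=909/289, d=(M5−M4)/(6·3)=-101/289, b=Δ4−h4·(2M4+M5)/6=-3142/867
t_q=41/4 → seg 4, τ=9/4; S=-5+-3142/867·τ+909/289·τ²+-101/289·τ³=-22409/18496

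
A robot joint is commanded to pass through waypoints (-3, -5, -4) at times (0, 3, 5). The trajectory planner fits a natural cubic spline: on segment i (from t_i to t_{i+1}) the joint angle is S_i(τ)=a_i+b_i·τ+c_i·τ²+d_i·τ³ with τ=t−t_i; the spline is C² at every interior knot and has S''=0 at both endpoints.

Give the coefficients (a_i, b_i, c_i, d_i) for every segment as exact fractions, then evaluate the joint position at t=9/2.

  seg 0: a=-3 b=-61/60 c=0 d=7/180
  seg 1: a=-5 b=1/30 c=7/20 d=-7/120
S(9/2) = -279/64

Δ: Δ0=-2/3, Δ1=1/2
row 1: diag=10, rhs=7; c'=1/5, d'=7/10
back: M1=7/10
M: M0=0, M1=7/10, M2=0
seg 0: a=-3, c=M0/2=0, d=(M1−M0)/(6·3)=7/180, b=Δ0−h0·(2M0+M1)/6=-61/60
seg 1: a=-5, c=M1/2=7/20, d=(M2−M1)/(6·2)=-7/120, b=Δ1−h1·(2M1+M2)/6=1/30
t_q=9/2 → seg 1, τ=3/2; S=-5+1/30·τ+7/20·τ²+-7/120·τ³=-279/64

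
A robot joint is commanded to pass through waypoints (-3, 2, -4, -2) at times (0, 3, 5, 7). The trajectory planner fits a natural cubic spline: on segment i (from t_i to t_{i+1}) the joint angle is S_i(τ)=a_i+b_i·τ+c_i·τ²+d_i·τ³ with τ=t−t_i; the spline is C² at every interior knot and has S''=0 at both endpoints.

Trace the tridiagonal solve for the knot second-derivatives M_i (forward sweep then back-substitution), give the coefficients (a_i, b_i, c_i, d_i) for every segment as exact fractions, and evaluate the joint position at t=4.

Δ: Δ0=5/3, Δ1=-3, Δ2=1
row 1: diag=10, rhs=-28; c'=1/5, d'=-14/5
row 2: denom=8−2·1/5=38/5; d'=(24−2·-14/5)/(38/5)=74/19
back: M2=74/19
back: M1=-14/5−1/5·74/19=-68/19
M: M0=0, M1=-68/19, M2=74/19, M3=0
seg 0: a=-3, c=M0/2=0, d=(M1−M0)/(6·3)=-34/171, b=Δ0−h0·(2M0+M1)/6=197/57
seg 1: a=2, c=M1/2=-34/19, d=(M2−M1)/(6·2)=71/114, b=Δ1−h1·(2M1+M2)/6=-109/57
seg 2: a=-4, c=M2/2=37/19, d=(M3−M2)/(6·2)=-37/114, b=Δ2−h2·(2M2+M3)/6=-91/57
t_q=4 → seg 1, τ=1; S=2+-109/57·τ+-34/19·τ²+71/114·τ³=-41/38

  seg 0: a=-3 b=197/57 c=0 d=-34/171
  seg 1: a=2 b=-109/57 c=-34/19 d=71/114
  seg 2: a=-4 b=-91/57 c=37/19 d=-37/114
S(4) = -41/38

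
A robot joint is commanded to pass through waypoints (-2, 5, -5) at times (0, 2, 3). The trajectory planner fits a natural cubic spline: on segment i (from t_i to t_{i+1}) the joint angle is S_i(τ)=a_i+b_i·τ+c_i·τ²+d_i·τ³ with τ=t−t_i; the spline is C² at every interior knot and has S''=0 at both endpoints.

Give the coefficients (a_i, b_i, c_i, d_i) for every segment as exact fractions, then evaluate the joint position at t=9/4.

  seg 0: a=-2 b=8 c=0 d=-9/8
  seg 1: a=5 b=-11/2 c=-27/4 d=9/4
S(9/4) = 829/256

Δ: Δ0=7/2, Δ1=-10
row 1: diag=6, rhs=-81; c'=1/6, d'=-27/2
back: M1=-27/2
M: M0=0, M1=-27/2, M2=0
seg 0: a=-2, c=M0/2=0, d=(M1−M0)/(6·2)=-9/8, b=Δ0−h0·(2M0+M1)/6=8
seg 1: a=5, c=M1/2=-27/4, d=(M2−M1)/(6·1)=9/4, b=Δ1−h1·(2M1+M2)/6=-11/2
t_q=9/4 → seg 1, τ=1/4; S=5+-11/2·τ+-27/4·τ²+9/4·τ³=829/256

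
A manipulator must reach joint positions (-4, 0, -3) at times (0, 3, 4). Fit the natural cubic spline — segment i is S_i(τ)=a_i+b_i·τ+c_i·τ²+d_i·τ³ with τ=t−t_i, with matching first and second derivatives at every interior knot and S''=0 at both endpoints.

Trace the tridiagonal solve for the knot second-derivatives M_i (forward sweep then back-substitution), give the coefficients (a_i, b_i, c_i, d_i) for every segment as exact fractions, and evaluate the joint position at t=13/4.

  seg 0: a=-4 b=71/24 c=0 d=-13/72
  seg 1: a=0 b=-23/12 c=-13/8 d=13/24
S(13/4) = -293/512

Δ: Δ0=4/3, Δ1=-3
row 1: diag=8, rhs=-26; c'=1/8, d'=-13/4
back: M1=-13/4
M: M0=0, M1=-13/4, M2=0
seg 0: a=-4, c=M0/2=0, d=(M1−M0)/(6·3)=-13/72, b=Δ0−h0·(2M0+M1)/6=71/24
seg 1: a=0, c=M1/2=-13/8, d=(M2−M1)/(6·1)=13/24, b=Δ1−h1·(2M1+M2)/6=-23/12
t_q=13/4 → seg 1, τ=1/4; S=0+-23/12·τ+-13/8·τ²+13/24·τ³=-293/512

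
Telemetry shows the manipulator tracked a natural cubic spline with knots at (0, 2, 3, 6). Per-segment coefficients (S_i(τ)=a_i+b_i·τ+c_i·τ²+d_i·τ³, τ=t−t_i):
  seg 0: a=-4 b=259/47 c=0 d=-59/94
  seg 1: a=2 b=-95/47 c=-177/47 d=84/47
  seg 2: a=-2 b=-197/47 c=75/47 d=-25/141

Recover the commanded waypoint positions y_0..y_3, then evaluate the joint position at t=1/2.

y_0 = S_0(0) = a_0 = -4
y_1 = S_1(0) = a_1 = 2
y_2 = S_2(0) = a_2 = -2
y_3 = S_2(3) = -5
t_q=1/2 is in segment 0 (τ=1/2); S_0(τ)=-995/752

y_0=-4 y_1=2 y_2=-2 y_3=-5
S(1/2) = -995/752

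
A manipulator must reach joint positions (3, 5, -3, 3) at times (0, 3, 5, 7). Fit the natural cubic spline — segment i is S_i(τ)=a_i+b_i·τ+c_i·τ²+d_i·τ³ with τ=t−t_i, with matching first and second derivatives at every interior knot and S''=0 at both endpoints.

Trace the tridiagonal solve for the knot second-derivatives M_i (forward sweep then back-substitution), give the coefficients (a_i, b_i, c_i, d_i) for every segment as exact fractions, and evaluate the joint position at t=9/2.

Δ: Δ0=2/3, Δ1=-4, Δ2=3
row 1: diag=10, rhs=-28; c'=1/5, d'=-14/5
row 2: denom=8−2·1/5=38/5; d'=(42−2·-14/5)/(38/5)=119/19
back: M2=119/19
back: M1=-14/5−1/5·119/19=-77/19
M: M0=0, M1=-77/19, M2=119/19, M3=0
seg 0: a=3, c=M0/2=0, d=(M1−M0)/(6·3)=-77/342, b=Δ0−h0·(2M0+M1)/6=307/114
seg 1: a=5, c=M1/2=-77/38, d=(M2−M1)/(6·2)=49/57, b=Δ1−h1·(2M1+M2)/6=-193/57
seg 2: a=-3, c=M2/2=119/38, d=(M3−M2)/(6·2)=-119/228, b=Δ2−h2·(2M2+M3)/6=-67/57
t_q=9/2 → seg 1, τ=3/2; S=5+-193/57·τ+-77/38·τ²+49/57·τ³=-33/19

  seg 0: a=3 b=307/114 c=0 d=-77/342
  seg 1: a=5 b=-193/57 c=-77/38 d=49/57
  seg 2: a=-3 b=-67/57 c=119/38 d=-119/228
S(9/2) = -33/19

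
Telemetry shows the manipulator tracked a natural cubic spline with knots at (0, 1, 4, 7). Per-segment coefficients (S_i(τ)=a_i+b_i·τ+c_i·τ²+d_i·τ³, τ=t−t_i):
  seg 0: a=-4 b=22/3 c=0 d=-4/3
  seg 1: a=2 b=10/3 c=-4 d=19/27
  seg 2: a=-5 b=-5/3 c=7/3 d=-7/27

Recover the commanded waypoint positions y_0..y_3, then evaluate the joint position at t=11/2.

y_0 = S_0(0) = a_0 = -4
y_1 = S_1(0) = a_1 = 2
y_2 = S_2(0) = a_2 = -5
y_3 = S_2(3) = 4
t_q=11/2 is in segment 2 (τ=3/2); S_2(τ)=-25/8

y_0=-4 y_1=2 y_2=-5 y_3=4
S(11/2) = -25/8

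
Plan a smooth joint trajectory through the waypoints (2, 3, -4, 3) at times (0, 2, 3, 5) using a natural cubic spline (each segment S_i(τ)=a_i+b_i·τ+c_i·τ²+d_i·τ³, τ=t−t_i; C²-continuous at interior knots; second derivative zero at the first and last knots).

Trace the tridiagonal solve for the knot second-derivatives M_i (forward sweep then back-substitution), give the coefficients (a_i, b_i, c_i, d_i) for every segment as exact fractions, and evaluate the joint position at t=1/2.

Δ: Δ0=1/2, Δ1=-7, Δ2=7/2
row 1: diag=6, rhs=-45; c'=1/6, d'=-15/2
row 2: denom=6−1·1/6=35/6; d'=(63−1·-15/2)/(35/6)=423/35
back: M2=423/35
back: M1=-15/2−1/6·423/35=-333/35
M: M0=0, M1=-333/35, M2=423/35, M3=0
seg 0: a=2, c=M0/2=0, d=(M1−M0)/(6·2)=-111/140, b=Δ0−h0·(2M0+M1)/6=257/70
seg 1: a=3, c=M1/2=-333/70, d=(M2−M1)/(6·1)=18/5, b=Δ1−h1·(2M1+M2)/6=-409/70
seg 2: a=-4, c=M2/2=423/70, d=(M3−M2)/(6·2)=-141/140, b=Δ2−h2·(2M2+M3)/6=-319/70
t_q=1/2 → seg 0, τ=1/2; S=2+257/70·τ+0·τ²+-111/140·τ³=837/224

  seg 0: a=2 b=257/70 c=0 d=-111/140
  seg 1: a=3 b=-409/70 c=-333/70 d=18/5
  seg 2: a=-4 b=-319/70 c=423/70 d=-141/140
S(1/2) = 837/224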